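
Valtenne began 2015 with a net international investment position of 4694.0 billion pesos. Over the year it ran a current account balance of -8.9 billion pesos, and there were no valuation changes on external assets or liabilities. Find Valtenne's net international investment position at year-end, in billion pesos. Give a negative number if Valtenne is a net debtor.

4685.1

With no valuation effects, change in NIIP = current account = -8.9
End-of-year NIIP = 4694.0 + (-8.9) = 4685.1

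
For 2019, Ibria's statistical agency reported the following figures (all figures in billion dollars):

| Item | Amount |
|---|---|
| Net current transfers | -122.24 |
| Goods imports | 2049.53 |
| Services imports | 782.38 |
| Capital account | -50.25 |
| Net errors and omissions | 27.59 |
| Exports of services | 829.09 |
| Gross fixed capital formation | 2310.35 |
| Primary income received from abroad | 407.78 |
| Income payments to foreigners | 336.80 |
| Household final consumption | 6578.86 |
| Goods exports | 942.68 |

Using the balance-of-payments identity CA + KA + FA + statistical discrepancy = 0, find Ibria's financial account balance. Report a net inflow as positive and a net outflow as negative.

Goods balance = 942.68 - 2049.53 = -1106.85
Services balance = 829.09 - 782.38 = 46.71
Trade balance (goods + services) = -1106.85 + 46.71 = -1060.14
Net primary income = 407.78 - 336.80 = 70.98
Net secondary income = -122.24
Current account = -1060.14 + 70.98 + (-122.24) = -1111.40
Financial account = -(-1111.40 + (-50.25) + 27.59) = 1134.06

1134.06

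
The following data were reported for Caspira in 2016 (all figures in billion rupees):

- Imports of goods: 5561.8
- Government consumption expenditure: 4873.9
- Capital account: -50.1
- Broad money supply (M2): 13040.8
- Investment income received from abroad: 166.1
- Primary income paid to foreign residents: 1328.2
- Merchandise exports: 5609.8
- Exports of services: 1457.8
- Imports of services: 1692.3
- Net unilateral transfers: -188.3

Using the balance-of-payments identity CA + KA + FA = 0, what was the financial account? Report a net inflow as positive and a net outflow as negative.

Goods balance = 5609.8 - 5561.8 = 48.0
Services balance = 1457.8 - 1692.3 = -234.5
Trade balance (goods + services) = 48.0 + (-234.5) = -186.5
Net primary income = 166.1 - 1328.2 = -1162.1
Net secondary income = -188.3
Current account = -186.5 + (-1162.1) + (-188.3) = -1536.9
Financial account = -(-1536.9 + (-50.1)) = 1587.0

1587.0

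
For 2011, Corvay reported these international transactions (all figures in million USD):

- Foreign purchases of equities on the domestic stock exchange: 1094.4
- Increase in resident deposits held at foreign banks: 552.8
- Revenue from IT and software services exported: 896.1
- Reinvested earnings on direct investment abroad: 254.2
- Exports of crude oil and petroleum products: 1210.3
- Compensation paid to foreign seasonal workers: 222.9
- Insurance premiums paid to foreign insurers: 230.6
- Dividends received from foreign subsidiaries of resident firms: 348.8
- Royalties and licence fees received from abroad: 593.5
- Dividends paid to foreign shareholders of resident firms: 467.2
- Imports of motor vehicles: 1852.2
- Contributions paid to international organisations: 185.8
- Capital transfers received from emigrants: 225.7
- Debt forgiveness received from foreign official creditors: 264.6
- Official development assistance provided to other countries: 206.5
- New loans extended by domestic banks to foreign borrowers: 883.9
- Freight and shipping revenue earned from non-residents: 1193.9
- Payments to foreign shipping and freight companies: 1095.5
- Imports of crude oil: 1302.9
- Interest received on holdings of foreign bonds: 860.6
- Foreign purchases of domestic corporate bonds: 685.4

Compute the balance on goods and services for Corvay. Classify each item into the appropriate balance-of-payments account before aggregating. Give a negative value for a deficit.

Goods: -1302.9 + 1210.3 - 1852.2 = -1944.8
Services: -230.6 + 593.5 - 1095.5 + 1193.9 + 896.1 = 1357.4
Trade balance = -1944.8 + 1357.4 = -587.4
(Excluded from the trade balance — financial account: foreign purchases of equities on the domestic stock exchange 1094.4, increase in resident deposits held at foreign banks 552.8, new loans extended by domestic banks to foreign borrowers 883.9, foreign purchases of domestic corporate bonds 685.4; primary income: reinvested earnings on direct investment abroad 254.2, compensation paid to foreign seasonal workers 222.9, dividends received from foreign subsidiaries of resident firms 348.8, dividends paid to foreign shareholders of resident firms 467.2, interest received on holdings of foreign bonds 860.6; secondary income: contributions paid to international organisations 185.8, official development assistance provided to other countries 206.5; capital account: capital transfers received from emigrants 225.7, debt forgiveness received from foreign official creditors 264.6.)

-587.4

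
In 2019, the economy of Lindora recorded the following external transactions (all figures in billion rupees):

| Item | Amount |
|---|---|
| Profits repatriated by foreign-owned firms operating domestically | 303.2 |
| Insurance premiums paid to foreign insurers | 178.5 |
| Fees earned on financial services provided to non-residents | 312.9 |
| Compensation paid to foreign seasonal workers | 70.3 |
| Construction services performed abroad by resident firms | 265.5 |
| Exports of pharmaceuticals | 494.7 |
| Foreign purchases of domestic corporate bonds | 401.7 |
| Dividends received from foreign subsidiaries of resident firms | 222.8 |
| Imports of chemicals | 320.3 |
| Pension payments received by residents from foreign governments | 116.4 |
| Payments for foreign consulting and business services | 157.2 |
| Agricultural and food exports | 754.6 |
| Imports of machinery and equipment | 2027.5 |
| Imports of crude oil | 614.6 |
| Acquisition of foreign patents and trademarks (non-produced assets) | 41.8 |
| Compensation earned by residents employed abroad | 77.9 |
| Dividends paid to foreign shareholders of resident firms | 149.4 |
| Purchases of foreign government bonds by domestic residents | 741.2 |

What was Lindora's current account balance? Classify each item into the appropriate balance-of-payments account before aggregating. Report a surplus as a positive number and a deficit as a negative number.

-1576.2

Goods: -2027.5 - 320.3 + 754.6 - 614.6 + 494.7 = -1713.1
Services: -178.5 + 265.5 + 312.9 - 157.2 = 242.7
Primary income: 222.8 - 149.4 + 77.9 - 70.3 - 303.2 = -222.2
Secondary income: 116.4
Current account = (-1713.1) + 242.7 + (-222.2) + 116.4 = -1576.2
(Excluded from the current account — financial account: foreign purchases of domestic corporate bonds 401.7, purchases of foreign government bonds by domestic residents 741.2; capital account: acquisition of foreign patents and trademarks (non-produced assets) 41.8.)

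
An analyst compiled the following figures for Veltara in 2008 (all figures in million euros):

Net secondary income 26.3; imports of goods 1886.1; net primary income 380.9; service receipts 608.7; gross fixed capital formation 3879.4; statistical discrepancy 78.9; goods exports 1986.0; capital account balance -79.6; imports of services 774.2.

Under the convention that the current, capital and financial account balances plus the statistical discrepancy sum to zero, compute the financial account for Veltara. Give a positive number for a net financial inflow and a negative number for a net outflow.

-340.9

Goods balance = 1986.0 - 1886.1 = 99.9
Services balance = 608.7 - 774.2 = -165.5
Trade balance (goods + services) = 99.9 + (-165.5) = -65.6
Net primary income = 380.9
Net secondary income = 26.3
Current account = -65.6 + 380.9 + 26.3 = 341.6
Financial account = -(341.6 + (-79.6) + 78.9) = -340.9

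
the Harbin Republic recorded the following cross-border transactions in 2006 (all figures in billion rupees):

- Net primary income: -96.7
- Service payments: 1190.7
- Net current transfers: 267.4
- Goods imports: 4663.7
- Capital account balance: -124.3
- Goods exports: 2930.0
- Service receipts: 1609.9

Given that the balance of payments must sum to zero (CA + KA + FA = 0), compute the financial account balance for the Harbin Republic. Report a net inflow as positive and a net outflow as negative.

1268.1

Goods balance = 2930.0 - 4663.7 = -1733.7
Services balance = 1609.9 - 1190.7 = 419.2
Trade balance (goods + services) = -1733.7 + 419.2 = -1314.5
Net primary income = -96.7
Net secondary income = 267.4
Current account = -1314.5 + (-96.7) + 267.4 = -1143.8
Financial account = -(-1143.8 + (-124.3)) = 1268.1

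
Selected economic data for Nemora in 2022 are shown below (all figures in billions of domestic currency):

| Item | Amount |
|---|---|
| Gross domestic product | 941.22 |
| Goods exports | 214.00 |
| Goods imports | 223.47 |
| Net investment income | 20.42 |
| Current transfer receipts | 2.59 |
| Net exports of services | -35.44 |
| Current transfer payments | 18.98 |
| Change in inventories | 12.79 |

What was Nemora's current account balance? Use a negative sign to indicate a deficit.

Goods balance = 214.00 - 223.47 = -9.47
Services balance = -35.44
Trade balance (goods + services) = -9.47 + (-35.44) = -44.91
Net primary income = 20.42
Net secondary income = 2.59 - 18.98 = -16.39
Current account = -44.91 + 20.42 + (-16.39) = -40.88

-40.88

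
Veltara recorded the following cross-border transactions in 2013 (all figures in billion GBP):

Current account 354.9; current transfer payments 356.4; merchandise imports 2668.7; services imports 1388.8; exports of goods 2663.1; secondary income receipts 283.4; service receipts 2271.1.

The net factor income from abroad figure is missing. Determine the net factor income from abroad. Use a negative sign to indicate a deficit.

Current account = goods balance + services balance + net primary income + net secondary income
Sum of the known components = 803.7
Net factor income from abroad = CA - (known components) = 354.9 - 803.7 = -448.8

-448.8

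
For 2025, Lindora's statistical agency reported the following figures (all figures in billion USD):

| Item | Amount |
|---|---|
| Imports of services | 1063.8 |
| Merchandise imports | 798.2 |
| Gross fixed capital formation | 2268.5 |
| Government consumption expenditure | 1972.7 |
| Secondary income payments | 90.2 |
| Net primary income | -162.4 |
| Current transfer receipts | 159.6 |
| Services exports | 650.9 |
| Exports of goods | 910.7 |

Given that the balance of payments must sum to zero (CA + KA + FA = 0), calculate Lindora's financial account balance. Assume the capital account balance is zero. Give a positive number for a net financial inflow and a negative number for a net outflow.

Goods balance = 910.7 - 798.2 = 112.5
Services balance = 650.9 - 1063.8 = -412.9
Trade balance (goods + services) = 112.5 + (-412.9) = -300.4
Net primary income = -162.4
Net secondary income = 159.6 - 90.2 = 69.4
Current account = -300.4 + (-162.4) + 69.4 = -393.4
Financial account = -(-393.4) = 393.4

393.4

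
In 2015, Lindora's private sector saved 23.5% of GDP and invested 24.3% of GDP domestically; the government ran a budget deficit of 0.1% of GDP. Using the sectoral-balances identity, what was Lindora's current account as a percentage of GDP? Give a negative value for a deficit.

By the sectoral-balances identity, CA = (S_private - I) + (T - G).
Private balance = 23.5 - 24.3 = -0.8
Government balance (T - G) = -0.1
CA = -0.8 + (-0.1) = -0.9

-0.9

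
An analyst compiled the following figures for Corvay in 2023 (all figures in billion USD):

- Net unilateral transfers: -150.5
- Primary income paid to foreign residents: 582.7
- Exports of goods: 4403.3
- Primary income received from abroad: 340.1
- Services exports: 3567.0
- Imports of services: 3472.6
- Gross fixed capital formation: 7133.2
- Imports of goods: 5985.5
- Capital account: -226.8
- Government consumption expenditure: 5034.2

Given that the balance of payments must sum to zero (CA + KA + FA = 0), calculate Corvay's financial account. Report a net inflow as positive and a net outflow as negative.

Goods balance = 4403.3 - 5985.5 = -1582.2
Services balance = 3567.0 - 3472.6 = 94.4
Trade balance (goods + services) = -1582.2 + 94.4 = -1487.8
Net primary income = 340.1 - 582.7 = -242.6
Net secondary income = -150.5
Current account = -1487.8 + (-242.6) + (-150.5) = -1880.9
Financial account = -(-1880.9 + (-226.8)) = 2107.7

2107.7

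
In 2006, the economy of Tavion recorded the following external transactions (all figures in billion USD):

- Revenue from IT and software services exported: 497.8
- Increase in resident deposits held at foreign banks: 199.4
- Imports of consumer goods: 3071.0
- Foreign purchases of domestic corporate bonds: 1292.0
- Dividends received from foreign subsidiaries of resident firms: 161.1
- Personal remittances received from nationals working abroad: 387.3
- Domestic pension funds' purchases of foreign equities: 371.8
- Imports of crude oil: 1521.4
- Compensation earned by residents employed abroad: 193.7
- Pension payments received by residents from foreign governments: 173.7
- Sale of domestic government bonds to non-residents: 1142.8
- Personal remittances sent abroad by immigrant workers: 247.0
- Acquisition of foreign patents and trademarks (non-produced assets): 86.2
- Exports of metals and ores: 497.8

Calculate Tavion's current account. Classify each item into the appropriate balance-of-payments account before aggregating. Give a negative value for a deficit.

Goods: -1521.4 - 3071.0 + 497.8 = -4094.6
Services: 497.8
Primary income: 161.1 + 193.7 = 354.8
Secondary income: -247.0 + 387.3 + 173.7 = 314.0
Current account = (-4094.6) + 497.8 + 354.8 + 314.0 = -2928.0
(Excluded from the current account — financial account: increase in resident deposits held at foreign banks 199.4, foreign purchases of domestic corporate bonds 1292.0, domestic pension funds' purchases of foreign equities 371.8, sale of domestic government bonds to non-residents 1142.8; capital account: acquisition of foreign patents and trademarks (non-produced assets) 86.2.)

-2928.0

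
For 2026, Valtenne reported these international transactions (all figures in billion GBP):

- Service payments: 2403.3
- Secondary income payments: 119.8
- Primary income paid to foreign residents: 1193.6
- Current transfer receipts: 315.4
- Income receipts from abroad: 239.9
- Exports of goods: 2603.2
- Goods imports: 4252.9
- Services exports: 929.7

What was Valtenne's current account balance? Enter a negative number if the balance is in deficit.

Goods balance = 2603.2 - 4252.9 = -1649.7
Services balance = 929.7 - 2403.3 = -1473.6
Trade balance (goods + services) = -1649.7 + (-1473.6) = -3123.3
Net primary income = 239.9 - 1193.6 = -953.7
Net secondary income = 315.4 - 119.8 = 195.6
Current account = -3123.3 + (-953.7) + 195.6 = -3881.4

-3881.4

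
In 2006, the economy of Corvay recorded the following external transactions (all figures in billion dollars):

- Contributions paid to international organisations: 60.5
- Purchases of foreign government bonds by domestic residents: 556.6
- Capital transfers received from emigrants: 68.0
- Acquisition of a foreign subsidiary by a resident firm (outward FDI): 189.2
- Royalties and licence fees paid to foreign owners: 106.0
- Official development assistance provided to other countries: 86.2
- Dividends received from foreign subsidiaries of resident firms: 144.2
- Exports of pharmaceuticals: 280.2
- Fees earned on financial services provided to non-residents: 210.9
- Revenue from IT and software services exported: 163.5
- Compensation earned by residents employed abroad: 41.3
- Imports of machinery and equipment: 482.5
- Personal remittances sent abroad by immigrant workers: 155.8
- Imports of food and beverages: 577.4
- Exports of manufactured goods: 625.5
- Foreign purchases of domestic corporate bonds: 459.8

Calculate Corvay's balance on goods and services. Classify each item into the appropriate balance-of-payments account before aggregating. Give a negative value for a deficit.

Goods: -482.5 + 280.2 - 577.4 + 625.5 = -154.2
Services: 163.5 - 106.0 + 210.9 = 268.4
Trade balance = -154.2 + 268.4 = 114.2
(Excluded from the trade balance — secondary income: contributions paid to international organisations 60.5, official development assistance provided to other countries 86.2, personal remittances sent abroad by immigrant workers 155.8; financial account: purchases of foreign government bonds by domestic residents 556.6, acquisition of a foreign subsidiary by a resident firm (outward FDI) 189.2, foreign purchases of domestic corporate bonds 459.8; capital account: capital transfers received from emigrants 68.0; primary income: dividends received from foreign subsidiaries of resident firms 144.2, compensation earned by residents employed abroad 41.3.)

114.2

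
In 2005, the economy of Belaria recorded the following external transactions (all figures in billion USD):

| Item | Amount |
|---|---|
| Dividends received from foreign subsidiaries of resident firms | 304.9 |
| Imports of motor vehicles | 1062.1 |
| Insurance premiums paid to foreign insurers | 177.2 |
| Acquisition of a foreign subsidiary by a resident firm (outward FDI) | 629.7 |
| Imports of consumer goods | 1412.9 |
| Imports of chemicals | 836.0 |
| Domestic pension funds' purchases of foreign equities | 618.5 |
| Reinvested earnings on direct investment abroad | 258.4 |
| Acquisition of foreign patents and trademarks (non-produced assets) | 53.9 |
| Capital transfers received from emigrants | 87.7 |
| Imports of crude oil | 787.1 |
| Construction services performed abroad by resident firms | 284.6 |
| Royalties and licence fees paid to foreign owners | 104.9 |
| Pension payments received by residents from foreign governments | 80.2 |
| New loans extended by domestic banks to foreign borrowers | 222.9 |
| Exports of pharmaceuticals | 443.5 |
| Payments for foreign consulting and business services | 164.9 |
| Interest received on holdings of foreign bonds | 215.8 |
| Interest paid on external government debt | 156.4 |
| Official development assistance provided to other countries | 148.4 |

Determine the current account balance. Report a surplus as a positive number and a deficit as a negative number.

-3262.5

Goods: 443.5 - 787.1 - 1062.1 - 1412.9 - 836.0 = -3654.6
Services: -104.9 - 164.9 - 177.2 + 284.6 = -162.4
Primary income: -156.4 + 215.8 + 258.4 + 304.9 = 622.7
Secondary income: 80.2 - 148.4 = -68.2
Current account = (-3654.6) + (-162.4) + 622.7 + (-68.2) = -3262.5
(Excluded from the current account — financial account: acquisition of a foreign subsidiary by a resident firm (outward FDI) 629.7, domestic pension funds' purchases of foreign equities 618.5, new loans extended by domestic banks to foreign borrowers 222.9; capital account: acquisition of foreign patents and trademarks (non-produced assets) 53.9, capital transfers received from emigrants 87.7.)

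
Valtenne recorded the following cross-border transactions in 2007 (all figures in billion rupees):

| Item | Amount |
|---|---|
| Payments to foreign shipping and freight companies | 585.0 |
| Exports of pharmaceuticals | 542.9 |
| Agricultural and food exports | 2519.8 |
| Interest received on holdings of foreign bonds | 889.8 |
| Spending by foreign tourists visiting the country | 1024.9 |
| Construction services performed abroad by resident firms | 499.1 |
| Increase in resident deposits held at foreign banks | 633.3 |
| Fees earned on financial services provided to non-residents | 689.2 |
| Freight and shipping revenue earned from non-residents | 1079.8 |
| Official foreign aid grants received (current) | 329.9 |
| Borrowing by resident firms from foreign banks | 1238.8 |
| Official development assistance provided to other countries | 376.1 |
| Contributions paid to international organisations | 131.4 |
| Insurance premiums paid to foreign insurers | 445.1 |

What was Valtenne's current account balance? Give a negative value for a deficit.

Goods: 542.9 + 2519.8 = 3062.7
Services: 1024.9 + 1079.8 - 445.1 + 689.2 + 499.1 - 585.0 = 2262.9
Primary income: 889.8
Secondary income: 329.9 - 131.4 - 376.1 = -177.6
Current account = 3062.7 + 2262.9 + 889.8 + (-177.6) = 6037.8
(Excluded from the current account — financial account: increase in resident deposits held at foreign banks 633.3, borrowing by resident firms from foreign banks 1238.8.)

6037.8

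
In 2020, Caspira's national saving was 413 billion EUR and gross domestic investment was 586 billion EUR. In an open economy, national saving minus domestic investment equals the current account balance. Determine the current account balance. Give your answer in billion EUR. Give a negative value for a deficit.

-173

CA = S - I = 413 - 586 = -173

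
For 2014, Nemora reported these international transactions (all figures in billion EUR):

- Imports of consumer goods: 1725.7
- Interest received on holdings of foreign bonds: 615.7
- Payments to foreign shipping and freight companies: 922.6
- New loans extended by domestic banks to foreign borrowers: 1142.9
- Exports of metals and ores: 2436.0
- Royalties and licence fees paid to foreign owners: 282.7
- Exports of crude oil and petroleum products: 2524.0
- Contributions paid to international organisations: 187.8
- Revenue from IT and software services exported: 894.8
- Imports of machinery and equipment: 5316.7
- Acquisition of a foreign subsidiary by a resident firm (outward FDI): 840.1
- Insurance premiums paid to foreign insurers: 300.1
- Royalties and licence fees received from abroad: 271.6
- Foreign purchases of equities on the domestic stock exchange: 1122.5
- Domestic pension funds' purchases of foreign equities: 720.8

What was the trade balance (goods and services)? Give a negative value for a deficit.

Goods: 2524.0 - 5316.7 - 1725.7 + 2436.0 = -2082.4
Services: 271.6 - 922.6 - 282.7 + 894.8 - 300.1 = -339.0
Trade balance = -2082.4 + (-339.0) = -2421.4
(Excluded from the trade balance — primary income: interest received on holdings of foreign bonds 615.7; financial account: new loans extended by domestic banks to foreign borrowers 1142.9, acquisition of a foreign subsidiary by a resident firm (outward FDI) 840.1, foreign purchases of equities on the domestic stock exchange 1122.5, domestic pension funds' purchases of foreign equities 720.8; secondary income: contributions paid to international organisations 187.8.)

-2421.4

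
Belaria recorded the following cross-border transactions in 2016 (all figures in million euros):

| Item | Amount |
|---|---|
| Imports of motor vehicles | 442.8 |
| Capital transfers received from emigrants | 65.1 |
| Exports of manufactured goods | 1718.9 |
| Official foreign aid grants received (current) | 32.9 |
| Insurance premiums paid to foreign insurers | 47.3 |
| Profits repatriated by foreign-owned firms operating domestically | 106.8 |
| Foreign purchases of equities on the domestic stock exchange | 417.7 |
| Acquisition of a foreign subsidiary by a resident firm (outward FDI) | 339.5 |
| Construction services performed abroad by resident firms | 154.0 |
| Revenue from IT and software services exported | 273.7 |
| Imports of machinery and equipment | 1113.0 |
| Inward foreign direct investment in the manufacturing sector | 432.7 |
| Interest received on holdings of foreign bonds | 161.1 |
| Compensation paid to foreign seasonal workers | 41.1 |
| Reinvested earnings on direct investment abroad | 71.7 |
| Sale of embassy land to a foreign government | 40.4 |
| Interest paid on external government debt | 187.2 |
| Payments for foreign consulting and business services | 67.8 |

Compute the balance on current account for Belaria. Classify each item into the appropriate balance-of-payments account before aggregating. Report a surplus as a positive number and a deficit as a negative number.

406.3

Goods: -442.8 - 1113.0 + 1718.9 = 163.1
Services: 154.0 - 47.3 - 67.8 + 273.7 = 312.6
Primary income: 71.7 - 106.8 + 161.1 - 187.2 - 41.1 = -102.3
Secondary income: 32.9
Current account = 163.1 + 312.6 + (-102.3) + 32.9 = 406.3
(Excluded from the current account — capital account: capital transfers received from emigrants 65.1, sale of embassy land to a foreign government 40.4; financial account: foreign purchases of equities on the domestic stock exchange 417.7, acquisition of a foreign subsidiary by a resident firm (outward FDI) 339.5, inward foreign direct investment in the manufacturing sector 432.7.)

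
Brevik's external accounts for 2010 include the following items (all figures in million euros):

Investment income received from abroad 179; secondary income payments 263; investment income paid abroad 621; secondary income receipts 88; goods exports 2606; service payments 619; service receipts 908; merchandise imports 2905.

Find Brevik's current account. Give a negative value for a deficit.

Goods balance = 2606 - 2905 = -299
Services balance = 908 - 619 = 289
Trade balance (goods + services) = -299 + 289 = -10
Net primary income = 179 - 621 = -442
Net secondary income = 88 - 263 = -175
Current account = -10 + (-442) + (-175) = -627

-627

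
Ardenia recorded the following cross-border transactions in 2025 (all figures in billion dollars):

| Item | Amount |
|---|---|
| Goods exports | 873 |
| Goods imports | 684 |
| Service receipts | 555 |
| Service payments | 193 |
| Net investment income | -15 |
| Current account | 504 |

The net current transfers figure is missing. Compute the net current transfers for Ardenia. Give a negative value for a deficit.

-32

Current account = goods balance + services balance + net primary income + net secondary income
Sum of the known components = 536
Net current transfers = CA - (known components) = 504 - 536 = -32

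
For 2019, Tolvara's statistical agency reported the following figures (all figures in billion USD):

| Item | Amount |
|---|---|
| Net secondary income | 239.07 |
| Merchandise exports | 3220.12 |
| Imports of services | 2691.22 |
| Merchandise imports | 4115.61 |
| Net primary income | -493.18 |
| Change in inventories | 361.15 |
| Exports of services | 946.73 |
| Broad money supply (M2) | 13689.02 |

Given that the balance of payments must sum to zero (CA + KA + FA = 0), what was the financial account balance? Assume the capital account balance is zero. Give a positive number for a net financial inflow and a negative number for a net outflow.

Goods balance = 3220.12 - 4115.61 = -895.49
Services balance = 946.73 - 2691.22 = -1744.49
Trade balance (goods + services) = -895.49 + (-1744.49) = -2639.98
Net primary income = -493.18
Net secondary income = 239.07
Current account = -2639.98 + (-493.18) + 239.07 = -2894.09
Financial account = -(-2894.09) = 2894.09

2894.09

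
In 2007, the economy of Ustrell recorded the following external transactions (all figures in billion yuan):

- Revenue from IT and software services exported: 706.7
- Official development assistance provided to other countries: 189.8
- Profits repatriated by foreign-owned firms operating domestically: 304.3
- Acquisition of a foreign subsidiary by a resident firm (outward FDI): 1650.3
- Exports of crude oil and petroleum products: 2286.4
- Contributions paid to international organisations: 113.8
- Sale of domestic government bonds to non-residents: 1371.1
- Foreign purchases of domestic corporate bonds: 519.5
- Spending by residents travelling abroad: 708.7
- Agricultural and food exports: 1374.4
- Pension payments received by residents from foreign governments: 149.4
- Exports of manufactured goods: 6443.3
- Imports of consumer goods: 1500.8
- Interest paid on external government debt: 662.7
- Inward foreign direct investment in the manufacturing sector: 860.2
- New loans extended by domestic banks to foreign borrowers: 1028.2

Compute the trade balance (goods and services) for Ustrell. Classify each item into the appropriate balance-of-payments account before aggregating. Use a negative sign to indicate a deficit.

8601.3

Goods: 1374.4 + 2286.4 + 6443.3 - 1500.8 = 8603.3
Services: 706.7 - 708.7 = -2.0
Trade balance = 8603.3 + (-2.0) = 8601.3
(Excluded from the trade balance — secondary income: official development assistance provided to other countries 189.8, contributions paid to international organisations 113.8, pension payments received by residents from foreign governments 149.4; primary income: profits repatriated by foreign-owned firms operating domestically 304.3, interest paid on external government debt 662.7; financial account: acquisition of a foreign subsidiary by a resident firm (outward FDI) 1650.3, sale of domestic government bonds to non-residents 1371.1, foreign purchases of domestic corporate bonds 519.5, inward foreign direct investment in the manufacturing sector 860.2, new loans extended by domestic banks to foreign borrowers 1028.2.)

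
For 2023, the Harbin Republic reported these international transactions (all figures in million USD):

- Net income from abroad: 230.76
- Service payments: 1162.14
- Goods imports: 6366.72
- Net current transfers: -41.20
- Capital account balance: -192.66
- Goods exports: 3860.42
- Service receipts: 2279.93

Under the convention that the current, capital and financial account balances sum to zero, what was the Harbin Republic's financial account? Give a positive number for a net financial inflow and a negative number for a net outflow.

1391.61

Goods balance = 3860.42 - 6366.72 = -2506.30
Services balance = 2279.93 - 1162.14 = 1117.79
Trade balance (goods + services) = -2506.30 + 1117.79 = -1388.51
Net primary income = 230.76
Net secondary income = -41.20
Current account = -1388.51 + 230.76 + (-41.20) = -1198.95
Financial account = -(-1198.95 + (-192.66)) = 1391.61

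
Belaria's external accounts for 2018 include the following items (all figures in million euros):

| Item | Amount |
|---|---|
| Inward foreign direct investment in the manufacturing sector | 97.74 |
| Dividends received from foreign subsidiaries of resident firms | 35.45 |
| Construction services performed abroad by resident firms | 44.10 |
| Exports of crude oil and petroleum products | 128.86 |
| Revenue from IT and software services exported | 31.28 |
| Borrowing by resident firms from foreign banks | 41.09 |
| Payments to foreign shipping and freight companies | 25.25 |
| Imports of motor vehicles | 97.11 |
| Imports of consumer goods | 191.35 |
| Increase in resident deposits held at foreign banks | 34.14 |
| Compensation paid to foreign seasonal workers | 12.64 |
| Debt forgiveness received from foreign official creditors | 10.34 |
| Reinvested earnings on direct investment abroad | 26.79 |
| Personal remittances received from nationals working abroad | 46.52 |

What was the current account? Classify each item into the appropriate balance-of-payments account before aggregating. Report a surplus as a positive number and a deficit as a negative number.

Goods: -191.35 - 97.11 + 128.86 = -159.60
Services: 31.28 - 25.25 + 44.10 = 50.13
Primary income: 35.45 + 26.79 - 12.64 = 49.60
Secondary income: 46.52
Current account = (-159.60) + 50.13 + 49.60 + 46.52 = -13.35
(Excluded from the current account — financial account: inward foreign direct investment in the manufacturing sector 97.74, borrowing by resident firms from foreign banks 41.09, increase in resident deposits held at foreign banks 34.14; capital account: debt forgiveness received from foreign official creditors 10.34.)

-13.35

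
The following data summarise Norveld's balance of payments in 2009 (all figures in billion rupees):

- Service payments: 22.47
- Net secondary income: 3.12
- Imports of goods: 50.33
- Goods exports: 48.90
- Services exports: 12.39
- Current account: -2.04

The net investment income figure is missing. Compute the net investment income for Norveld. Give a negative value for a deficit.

6.35

Current account = goods balance + services balance + net primary income + net secondary income
Sum of the known components = -8.39
Net investment income = CA - (known components) = -2.04 - (-8.39) = 6.35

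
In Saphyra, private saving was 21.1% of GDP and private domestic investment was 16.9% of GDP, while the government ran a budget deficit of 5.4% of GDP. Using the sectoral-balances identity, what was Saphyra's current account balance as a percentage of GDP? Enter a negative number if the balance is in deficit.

-1.2

By the sectoral-balances identity, CA = (S_private - I) + (T - G).
Private balance = 21.1 - 16.9 = 4.2
Government balance (T - G) = -5.4
CA = 4.2 + (-5.4) = -1.2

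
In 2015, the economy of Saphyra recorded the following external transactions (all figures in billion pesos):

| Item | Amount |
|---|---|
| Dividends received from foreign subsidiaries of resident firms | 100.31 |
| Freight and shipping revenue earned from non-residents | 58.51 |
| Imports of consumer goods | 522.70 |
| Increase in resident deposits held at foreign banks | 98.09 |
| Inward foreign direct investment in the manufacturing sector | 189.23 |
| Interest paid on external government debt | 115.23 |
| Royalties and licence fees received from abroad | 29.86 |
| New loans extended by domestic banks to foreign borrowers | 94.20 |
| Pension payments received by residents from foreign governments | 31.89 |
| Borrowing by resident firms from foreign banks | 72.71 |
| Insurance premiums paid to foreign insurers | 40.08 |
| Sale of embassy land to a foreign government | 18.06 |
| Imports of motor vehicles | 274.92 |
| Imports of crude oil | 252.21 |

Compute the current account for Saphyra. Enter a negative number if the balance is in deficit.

-984.57

Goods: -522.70 - 274.92 - 252.21 = -1049.83
Services: -40.08 + 29.86 + 58.51 = 48.29
Primary income: 100.31 - 115.23 = -14.92
Secondary income: 31.89
Current account = (-1049.83) + 48.29 + (-14.92) + 31.89 = -984.57
(Excluded from the current account — financial account: increase in resident deposits held at foreign banks 98.09, inward foreign direct investment in the manufacturing sector 189.23, new loans extended by domestic banks to foreign borrowers 94.20, borrowing by resident firms from foreign banks 72.71; capital account: sale of embassy land to a foreign government 18.06.)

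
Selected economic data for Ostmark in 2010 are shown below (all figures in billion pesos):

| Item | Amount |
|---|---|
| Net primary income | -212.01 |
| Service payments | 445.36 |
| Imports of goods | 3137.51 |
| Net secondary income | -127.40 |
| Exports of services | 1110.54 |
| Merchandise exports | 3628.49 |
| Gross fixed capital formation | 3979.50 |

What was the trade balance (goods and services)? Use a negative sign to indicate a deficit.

Goods balance = 3628.49 - 3137.51 = 490.98
Services balance = 1110.54 - 445.36 = 665.18
Trade balance (goods + services) = 490.98 + 665.18 = 1156.16

1156.16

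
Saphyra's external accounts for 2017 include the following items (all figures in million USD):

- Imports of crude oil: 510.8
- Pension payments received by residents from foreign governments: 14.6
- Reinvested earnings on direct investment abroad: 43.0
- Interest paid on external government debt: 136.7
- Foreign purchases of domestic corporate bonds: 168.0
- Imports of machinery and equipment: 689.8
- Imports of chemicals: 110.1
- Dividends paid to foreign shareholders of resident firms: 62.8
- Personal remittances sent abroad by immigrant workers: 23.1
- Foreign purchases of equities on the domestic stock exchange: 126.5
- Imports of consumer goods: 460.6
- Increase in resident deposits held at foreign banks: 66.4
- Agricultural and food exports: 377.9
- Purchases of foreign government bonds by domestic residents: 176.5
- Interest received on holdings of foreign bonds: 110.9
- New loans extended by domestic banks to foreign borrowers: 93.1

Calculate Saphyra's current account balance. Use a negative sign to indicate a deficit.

-1447.5

Goods: 377.9 - 460.6 - 689.8 - 110.1 - 510.8 = -1393.4
Primary income: -62.8 + 110.9 + 43.0 - 136.7 = -45.6
Secondary income: -23.1 + 14.6 = -8.5
Current account = (-1393.4) + (-45.6) + (-8.5) = -1447.5
(Excluded from the current account — financial account: foreign purchases of domestic corporate bonds 168.0, foreign purchases of equities on the domestic stock exchange 126.5, increase in resident deposits held at foreign banks 66.4, purchases of foreign government bonds by domestic residents 176.5, new loans extended by domestic banks to foreign borrowers 93.1.)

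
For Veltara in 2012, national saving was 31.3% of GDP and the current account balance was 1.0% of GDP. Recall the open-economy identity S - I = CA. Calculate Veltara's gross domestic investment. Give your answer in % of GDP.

30.3

I = S - CA = 31.3 - 1.0 = 30.3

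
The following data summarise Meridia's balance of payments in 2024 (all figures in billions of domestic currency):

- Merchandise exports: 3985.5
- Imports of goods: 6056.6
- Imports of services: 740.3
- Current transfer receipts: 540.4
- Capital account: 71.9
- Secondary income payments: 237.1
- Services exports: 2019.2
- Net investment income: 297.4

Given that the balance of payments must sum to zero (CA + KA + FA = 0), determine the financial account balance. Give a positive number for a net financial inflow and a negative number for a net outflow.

119.6

Goods balance = 3985.5 - 6056.6 = -2071.1
Services balance = 2019.2 - 740.3 = 1278.9
Trade balance (goods + services) = -2071.1 + 1278.9 = -792.2
Net primary income = 297.4
Net secondary income = 540.4 - 237.1 = 303.3
Current account = -792.2 + 297.4 + 303.3 = -191.5
Financial account = -(-191.5 + 71.9) = 119.6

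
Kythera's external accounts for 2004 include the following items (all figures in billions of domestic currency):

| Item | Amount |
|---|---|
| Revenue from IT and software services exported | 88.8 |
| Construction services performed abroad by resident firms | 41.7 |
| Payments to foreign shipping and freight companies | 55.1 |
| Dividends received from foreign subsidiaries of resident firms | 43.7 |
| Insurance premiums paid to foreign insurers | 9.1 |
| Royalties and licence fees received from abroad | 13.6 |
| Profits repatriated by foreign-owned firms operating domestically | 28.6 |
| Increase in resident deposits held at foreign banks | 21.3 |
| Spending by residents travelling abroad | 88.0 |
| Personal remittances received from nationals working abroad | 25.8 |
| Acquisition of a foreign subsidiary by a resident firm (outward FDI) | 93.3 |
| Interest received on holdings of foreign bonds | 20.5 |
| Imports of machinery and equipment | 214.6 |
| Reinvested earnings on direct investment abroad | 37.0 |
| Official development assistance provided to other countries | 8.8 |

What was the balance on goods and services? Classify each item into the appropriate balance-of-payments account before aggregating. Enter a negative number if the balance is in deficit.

-222.7

Goods: -214.6
Services: -55.1 + 13.6 + 88.8 - 88.0 + 41.7 - 9.1 = -8.1
Trade balance = -214.6 + (-8.1) = -222.7
(Excluded from the trade balance — primary income: dividends received from foreign subsidiaries of resident firms 43.7, profits repatriated by foreign-owned firms operating domestically 28.6, interest received on holdings of foreign bonds 20.5, reinvested earnings on direct investment abroad 37.0; financial account: increase in resident deposits held at foreign banks 21.3, acquisition of a foreign subsidiary by a resident firm (outward FDI) 93.3; secondary income: personal remittances received from nationals working abroad 25.8, official development assistance provided to other countries 8.8.)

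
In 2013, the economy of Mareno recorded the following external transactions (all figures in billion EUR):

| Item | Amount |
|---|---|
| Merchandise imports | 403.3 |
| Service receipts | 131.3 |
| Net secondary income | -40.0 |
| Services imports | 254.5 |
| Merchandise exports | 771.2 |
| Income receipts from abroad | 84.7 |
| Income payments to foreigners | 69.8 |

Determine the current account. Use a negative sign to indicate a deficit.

219.6

Goods balance = 771.2 - 403.3 = 367.9
Services balance = 131.3 - 254.5 = -123.2
Trade balance (goods + services) = 367.9 + (-123.2) = 244.7
Net primary income = 84.7 - 69.8 = 14.9
Net secondary income = -40.0
Current account = 244.7 + 14.9 + (-40.0) = 219.6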